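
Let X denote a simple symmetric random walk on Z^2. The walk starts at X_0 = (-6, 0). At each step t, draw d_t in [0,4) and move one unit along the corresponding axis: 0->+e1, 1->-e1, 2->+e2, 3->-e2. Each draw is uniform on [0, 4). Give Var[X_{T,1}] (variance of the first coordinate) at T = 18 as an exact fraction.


Outcome values over d=0..3: [1, -1, 0, 0]
Σy = 0, Σy² = 2, M = 4
μ = 0/4 = 0,  σ² = 2/4 − (0)² = 1/2
Independent increments: Var[X_18] = 18·σ² = 18·(1/2) = 9

9


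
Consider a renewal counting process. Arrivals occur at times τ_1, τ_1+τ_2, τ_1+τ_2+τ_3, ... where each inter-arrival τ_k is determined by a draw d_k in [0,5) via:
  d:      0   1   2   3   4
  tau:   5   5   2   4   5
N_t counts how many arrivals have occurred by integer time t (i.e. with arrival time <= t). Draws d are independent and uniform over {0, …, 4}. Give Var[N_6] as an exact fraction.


1994/15625

Inter-arrival values over d=0..4: [5, 5, 2, 4, 5]
Each d has probability 1/5, so the pmf of τ is: f(2) = 1/5, f(4) = 1/5, f(5) = 3/5
Let p_n(j) = P(N_n = j), with p_0 = [1]. Condition on τ_1: p_n(0) = P(τ > n), and for j >= 1, p_n(j) = Σ_{k<=n} f(k)·p_{n−k}(j−1)
p_1 = [1]  (j = 0)
p_2 = [4/5, 1/5]  (j = 0..1)
p_3 = [4/5, 1/5]  (j = 0..1)
p_4 = [3/5, 9/25, 1/25]  (j = 0..2)
p_5 = [0, 24/25, 1/25]  (j = 0..2)
p_6 = [0, 22/25, 14/125, 1/125]  (j = 0..3)
E[N_6] = Σ j·p_6(j) = 141/125;  E[N_6²] = Σ j²·p_6(j) = 7/5
Var[N_6] = 7/5 − (141/125)² = 1994/15625


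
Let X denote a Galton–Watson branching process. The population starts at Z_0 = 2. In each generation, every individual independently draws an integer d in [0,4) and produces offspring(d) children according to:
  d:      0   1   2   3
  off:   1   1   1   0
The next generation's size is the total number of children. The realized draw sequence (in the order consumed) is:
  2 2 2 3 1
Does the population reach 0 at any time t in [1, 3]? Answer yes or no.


no

gen 0: Z_0=2, draws=[2, 2], offspring=[1, 1], Z_1=2
gen 1: Z_1=2, draws=[2, 3], offspring=[1, 0], Z_2=1
gen 2: Z_2=1, draws=[1], offspring=[1], Z_3=1


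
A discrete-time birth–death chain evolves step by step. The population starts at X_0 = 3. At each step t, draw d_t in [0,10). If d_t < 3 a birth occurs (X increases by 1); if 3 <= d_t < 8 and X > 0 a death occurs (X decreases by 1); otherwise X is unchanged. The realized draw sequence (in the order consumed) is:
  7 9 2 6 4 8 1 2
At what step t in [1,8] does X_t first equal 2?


t=0: X=3, d=7 → death, X_1=2
t=1: X=2, d=9 → hold, X_2=2
t=2: X=2, d=2 → birth, X_3=3
t=3: X=3, d=6 → death, X_4=2
t=4: X=2, d=4 → death, X_5=1
t=5: X=1, d=8 → hold, X_6=1
t=6: X=1, d=1 → birth, X_7=2
t=7: X=2, d=2 → birth, X_8=3

1


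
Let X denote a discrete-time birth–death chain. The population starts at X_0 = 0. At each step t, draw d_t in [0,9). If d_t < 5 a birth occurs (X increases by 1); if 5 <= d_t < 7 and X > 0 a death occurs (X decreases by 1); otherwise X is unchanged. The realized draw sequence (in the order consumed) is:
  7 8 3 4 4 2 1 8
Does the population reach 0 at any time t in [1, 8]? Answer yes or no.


yes

t=0: X=0, d=7 → hold, X_1=0
t=1: X=0, d=8 → hold, X_2=0
t=2: X=0, d=3 → birth, X_3=1
t=3: X=1, d=4 → birth, X_4=2
t=4: X=2, d=4 → birth, X_5=3
t=5: X=3, d=2 → birth, X_6=4
t=6: X=4, d=1 → birth, X_7=5
t=7: X=5, d=8 → hold, X_8=5


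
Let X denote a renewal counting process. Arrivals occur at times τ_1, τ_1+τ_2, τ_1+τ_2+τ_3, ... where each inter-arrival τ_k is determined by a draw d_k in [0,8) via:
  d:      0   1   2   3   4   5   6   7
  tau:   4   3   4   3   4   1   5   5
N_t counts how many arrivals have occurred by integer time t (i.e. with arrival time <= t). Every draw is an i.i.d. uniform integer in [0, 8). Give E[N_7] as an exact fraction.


3263689/2097152

Inter-arrival values over d=0..7: [4, 3, 4, 3, 4, 1, 5, 5]
Each d has probability 1/8, so the pmf of τ is: f(1) = 1/8, f(3) = 1/4, f(4) = 3/8, f(5) = 1/4
Renewal equation for m(n) = E[N_n]: condition on τ_1 = k (if k <= n, one arrival plus a fresh copy on the remaining n−k steps): m(n) = F(n) + Σ_{k<=n} f(k)·m(n−k), where F(n) = P(τ <= n) and m(0) = 0
m(1) = F(1) = 1/8
m(2) = F(2) + f(1)·m(1) = 1/8 + 1/8·1/8 = 9/64
m(3) = F(3) + f(1)·m(2) = 3/8 + 1/8·9/64 = 201/512
m(4) = F(4) + f(1)·m(3) + f(3)·m(1) = 3/4 + 1/8·201/512 + 1/4·1/8 = 3401/4096
m(5) = F(5) + f(1)·m(4) + f(3)·m(2) + f(4)·m(1) = 1 + 1/8·3401/4096 + 1/4·9/64 + 3/8·1/8 = 38857/32768
m(6) = F(6) + f(1)·m(5) + f(3)·m(3) + f(4)·m(2) + f(5)·m(1) = 1 + 1/8·38857/32768 + 1/4·201/512 + 3/8·9/64 + 1/4·1/8 = 348745/262144
m(7) = F(7) + f(1)·m(6) + f(3)·m(4) + f(4)·m(3) + f(5)·m(2) = 1 + 1/8·348745/262144 + 1/4·3401/4096 + 3/8·201/512 + 1/4·9/64 = 3263689/2097152
E[N_7] = m(7) = 3263689/2097152


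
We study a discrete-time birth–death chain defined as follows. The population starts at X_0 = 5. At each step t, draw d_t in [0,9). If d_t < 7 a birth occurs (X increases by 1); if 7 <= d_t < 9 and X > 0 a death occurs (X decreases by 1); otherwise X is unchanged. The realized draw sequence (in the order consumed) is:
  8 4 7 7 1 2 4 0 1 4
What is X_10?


9

t=0: X=5, d=8 → death, X_1=4
t=1: X=4, d=4 → birth, X_2=5
t=2: X=5, d=7 → death, X_3=4
t=3: X=4, d=7 → death, X_4=3
t=4: X=3, d=1 → birth, X_5=4
t=5: X=4, d=2 → birth, X_6=5
t=6: X=5, d=4 → birth, X_7=6
t=7: X=6, d=0 → birth, X_8=7
t=8: X=7, d=1 → birth, X_9=8
t=9: X=8, d=4 → birth, X_10=9


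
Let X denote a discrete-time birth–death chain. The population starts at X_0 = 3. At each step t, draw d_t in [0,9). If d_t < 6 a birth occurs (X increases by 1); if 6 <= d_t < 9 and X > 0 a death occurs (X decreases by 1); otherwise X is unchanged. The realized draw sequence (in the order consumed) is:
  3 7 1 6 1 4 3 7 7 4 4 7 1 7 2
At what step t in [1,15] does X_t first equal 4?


1

t=0: X=3, d=3 → birth, X_1=4
t=1: X=4, d=7 → death, X_2=3
t=2: X=3, d=1 → birth, X_3=4
t=3: X=4, d=6 → death, X_4=3
t=4: X=3, d=1 → birth, X_5=4
t=5: X=4, d=4 → birth, X_6=5
t=6: X=5, d=3 → birth, X_7=6
t=7: X=6, d=7 → death, X_8=5
t=8: X=5, d=7 → death, X_9=4
t=9: X=4, d=4 → birth, X_10=5
t=10: X=5, d=4 → birth, X_11=6
t=11: X=6, d=7 → death, X_12=5
t=12: X=5, d=1 → birth, X_13=6
t=13: X=6, d=7 → death, X_14=5
t=14: X=5, d=2 → birth, X_15=6


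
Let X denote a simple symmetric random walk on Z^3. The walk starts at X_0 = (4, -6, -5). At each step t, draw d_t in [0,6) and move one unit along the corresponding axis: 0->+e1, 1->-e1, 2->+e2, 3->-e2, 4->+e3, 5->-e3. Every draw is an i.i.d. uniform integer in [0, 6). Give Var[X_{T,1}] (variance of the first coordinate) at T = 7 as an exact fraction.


7/3

Outcome values over d=0..5: [1, -1, 0, 0, 0, 0]
Σy = 0, Σy² = 2, M = 6
μ = 0/6 = 0,  σ² = 2/6 − (0)² = 1/3
Independent increments: Var[X_7] = 7·σ² = 7·(1/3) = 7/3


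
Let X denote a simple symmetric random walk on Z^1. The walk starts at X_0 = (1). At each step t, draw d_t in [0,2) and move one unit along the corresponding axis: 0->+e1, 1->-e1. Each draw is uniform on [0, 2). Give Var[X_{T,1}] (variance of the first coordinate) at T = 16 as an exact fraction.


16

Outcome values over d=0..1: [1, -1]
Σy = 0, Σy² = 2, M = 2
μ = 0/2 = 0,  σ² = 2/2 − (0)² = 1
Independent increments: Var[X_16] = 16·σ² = 16·(1) = 16


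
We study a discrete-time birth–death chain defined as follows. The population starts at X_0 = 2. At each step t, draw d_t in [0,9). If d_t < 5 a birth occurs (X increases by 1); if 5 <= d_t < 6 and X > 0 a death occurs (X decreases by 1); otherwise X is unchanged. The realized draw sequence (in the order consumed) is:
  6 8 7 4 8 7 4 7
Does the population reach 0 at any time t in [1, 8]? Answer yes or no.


t=0: X=2, d=6 → hold, X_1=2
t=1: X=2, d=8 → hold, X_2=2
t=2: X=2, d=7 → hold, X_3=2
t=3: X=2, d=4 → birth, X_4=3
t=4: X=3, d=8 → hold, X_5=3
t=5: X=3, d=7 → hold, X_6=3
t=6: X=3, d=4 → birth, X_7=4
t=7: X=4, d=7 → hold, X_8=4

no


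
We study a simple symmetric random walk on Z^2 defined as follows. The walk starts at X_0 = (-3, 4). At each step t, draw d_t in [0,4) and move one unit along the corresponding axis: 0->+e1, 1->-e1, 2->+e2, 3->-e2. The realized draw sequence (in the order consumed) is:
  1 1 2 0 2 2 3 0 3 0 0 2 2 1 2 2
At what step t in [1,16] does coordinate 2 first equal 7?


t=0: X=(-3, 4), d=1 → -e1, X_1=(-4, 4)
t=1: X=(-4, 4), d=1 → -e1, X_2=(-5, 4)
t=2: X=(-5, 4), d=2 → +e2, X_3=(-5, 5)
t=3: X=(-5, 5), d=0 → +e1, X_4=(-4, 5)
t=4: X=(-4, 5), d=2 → +e2, X_5=(-4, 6)
t=5: X=(-4, 6), d=2 → +e2, X_6=(-4, 7)
t=6: X=(-4, 7), d=3 → -e2, X_7=(-4, 6)
t=7: X=(-4, 6), d=0 → +e1, X_8=(-3, 6)
t=8: X=(-3, 6), d=3 → -e2, X_9=(-3, 5)
t=9: X=(-3, 5), d=0 → +e1, X_10=(-2, 5)
t=10: X=(-2, 5), d=0 → +e1, X_11=(-1, 5)
t=11: X=(-1, 5), d=2 → +e2, X_12=(-1, 6)
t=12: X=(-1, 6), d=2 → +e2, X_13=(-1, 7)
t=13: X=(-1, 7), d=1 → -e1, X_14=(-2, 7)
t=14: X=(-2, 7), d=2 → +e2, X_15=(-2, 8)
t=15: X=(-2, 8), d=2 → +e2, X_16=(-2, 9)

6


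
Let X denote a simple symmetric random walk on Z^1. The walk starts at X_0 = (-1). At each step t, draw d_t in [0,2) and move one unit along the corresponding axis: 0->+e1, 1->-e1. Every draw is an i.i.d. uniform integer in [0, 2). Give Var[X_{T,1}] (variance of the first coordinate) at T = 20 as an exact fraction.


20

Outcome values over d=0..1: [1, -1]
Σy = 0, Σy² = 2, M = 2
μ = 0/2 = 0,  σ² = 2/2 − (0)² = 1
Independent increments: Var[X_20] = 20·σ² = 20·(1) = 20


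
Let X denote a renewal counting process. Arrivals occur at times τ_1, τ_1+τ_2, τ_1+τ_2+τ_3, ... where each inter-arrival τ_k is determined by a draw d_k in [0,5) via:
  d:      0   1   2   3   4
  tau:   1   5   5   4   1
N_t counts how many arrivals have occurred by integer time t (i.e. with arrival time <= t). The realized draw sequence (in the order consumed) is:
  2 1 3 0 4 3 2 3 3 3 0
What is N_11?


2

draw d_1=2: τ_1=5, arrival time A_1=5
draw d_2=1: τ_2=5, arrival time A_2=10
draw d_3=3: τ_3=4, arrival time A_3=14
draw d_4=0: τ_4=1, arrival time A_4=15
draw d_5=4: τ_5=1, arrival time A_5=16
draw d_6=3: τ_6=4, arrival time A_6=20
draw d_7=2: τ_7=5, arrival time A_7=25
draw d_8=3: τ_8=4, arrival time A_8=29
draw d_9=3: τ_9=4, arrival time A_9=33
draw d_10=3: τ_10=4, arrival time A_10=37
draw d_11=0: τ_11=1, arrival time A_11=38
N_t over t=0..11: 0:0 1:0 2:0 3:0 4:0 5:1 6:1 7:1 8:1 9:1 10:2 11:2


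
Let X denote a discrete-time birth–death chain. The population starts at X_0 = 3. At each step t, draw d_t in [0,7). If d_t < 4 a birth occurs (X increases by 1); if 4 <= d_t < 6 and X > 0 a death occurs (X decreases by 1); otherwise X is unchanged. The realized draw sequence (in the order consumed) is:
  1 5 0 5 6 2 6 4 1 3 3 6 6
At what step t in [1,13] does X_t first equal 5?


t=0: X=3, d=1 → birth, X_1=4
t=1: X=4, d=5 → death, X_2=3
t=2: X=3, d=0 → birth, X_3=4
t=3: X=4, d=5 → death, X_4=3
t=4: X=3, d=6 → hold, X_5=3
t=5: X=3, d=2 → birth, X_6=4
t=6: X=4, d=6 → hold, X_7=4
t=7: X=4, d=4 → death, X_8=3
t=8: X=3, d=1 → birth, X_9=4
t=9: X=4, d=3 → birth, X_10=5
t=10: X=5, d=3 → birth, X_11=6
t=11: X=6, d=6 → hold, X_12=6
t=12: X=6, d=6 → hold, X_13=6

10


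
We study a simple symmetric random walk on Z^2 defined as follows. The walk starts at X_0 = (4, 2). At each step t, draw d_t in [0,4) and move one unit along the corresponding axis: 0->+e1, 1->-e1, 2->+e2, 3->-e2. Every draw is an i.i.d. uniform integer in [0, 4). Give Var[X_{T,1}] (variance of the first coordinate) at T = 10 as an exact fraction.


5

Outcome values over d=0..3: [1, -1, 0, 0]
Σy = 0, Σy² = 2, M = 4
μ = 0/4 = 0,  σ² = 2/4 − (0)² = 1/2
Independent increments: Var[X_10] = 10·σ² = 10·(1/2) = 5


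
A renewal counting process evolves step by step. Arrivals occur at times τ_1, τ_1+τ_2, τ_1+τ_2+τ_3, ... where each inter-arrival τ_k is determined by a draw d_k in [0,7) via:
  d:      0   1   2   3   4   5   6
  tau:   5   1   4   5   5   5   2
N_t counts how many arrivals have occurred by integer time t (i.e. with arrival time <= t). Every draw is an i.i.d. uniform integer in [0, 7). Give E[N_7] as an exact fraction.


Inter-arrival values over d=0..6: [5, 1, 4, 5, 5, 5, 2]
Each d has probability 1/7, so the pmf of τ is: f(1) = 1/7, f(2) = 1/7, f(4) = 1/7, f(5) = 4/7
Renewal equation for m(n) = E[N_n]: condition on τ_1 = k (if k <= n, one arrival plus a fresh copy on the remaining n−k steps): m(n) = F(n) + Σ_{k<=n} f(k)·m(n−k), where F(n) = P(τ <= n) and m(0) = 0
m(1) = F(1) = 1/7
m(2) = F(2) + f(1)·m(1) = 2/7 + 1/7·1/7 = 15/49
m(3) = F(3) + f(1)·m(2) + f(2)·m(1) = 2/7 + 1/7·15/49 + 1/7·1/7 = 120/343
m(4) = F(4) + f(1)·m(3) + f(2)·m(2) = 3/7 + 1/7·120/343 + 1/7·15/49 = 1254/2401
m(5) = F(5) + f(1)·m(4) + f(2)·m(3) + f(4)·m(1) = 1 + 1/7·1254/2401 + 1/7·120/343 + 1/7·1/7 = 19244/16807
m(6) = F(6) + f(1)·m(5) + f(2)·m(4) + f(4)·m(2) + f(5)·m(1) = 1 + 1/7·19244/16807 + 1/7·1254/2401 + 1/7·15/49 + 4/7·1/7 = 160420/117649
m(7) = F(7) + f(1)·m(6) + f(2)·m(5) + f(4)·m(3) + f(5)·m(2) = 1 + 1/7·160420/117649 + 1/7·19244/16807 + 1/7·120/343 + 4/7·15/49 = 1303891/823543
E[N_7] = m(7) = 1303891/823543

1303891/823543


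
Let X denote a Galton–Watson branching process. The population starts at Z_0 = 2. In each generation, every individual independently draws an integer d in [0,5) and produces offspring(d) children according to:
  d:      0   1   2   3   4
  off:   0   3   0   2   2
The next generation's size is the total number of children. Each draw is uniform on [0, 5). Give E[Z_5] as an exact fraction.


33614/3125

Outcome values over d=0..4: [0, 3, 0, 2, 2]
Σy = 7, Σy² = 17, M = 5
μ = 7/5 = 7/5,  σ² = 17/5 − (7/5)² = 36/25
E[Z_0] = 2
E[Z_1] = 7/5·E[Z_0] = 14/5
E[Z_2] = 7/5·E[Z_1] = 98/25
E[Z_3] = 7/5·E[Z_2] = 686/125
E[Z_4] = 7/5·E[Z_3] = 4802/625
E[Z_5] = 7/5·E[Z_4] = 33614/3125


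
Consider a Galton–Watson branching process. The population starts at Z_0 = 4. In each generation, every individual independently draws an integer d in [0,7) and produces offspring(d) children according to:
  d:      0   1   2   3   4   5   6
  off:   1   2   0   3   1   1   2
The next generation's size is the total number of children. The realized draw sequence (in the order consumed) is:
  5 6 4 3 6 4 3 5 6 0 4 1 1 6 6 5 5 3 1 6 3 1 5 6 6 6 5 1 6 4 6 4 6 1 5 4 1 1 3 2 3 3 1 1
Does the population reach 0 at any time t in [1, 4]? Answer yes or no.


gen 0: Z_0=4, draws=[5, 6, 4, 3], offspring=[1, 2, 1, 3], Z_1=7
gen 1: Z_1=7, draws=[6, 4, 3, 5, 6, 0, 4], offspring=[2, 1, 3, 1, 2, 1, 1], Z_2=11
gen 2: Z_2=11, draws=[1, 1, 6, 6, 5, 5, 3, 1, 6, 3, 1], offspring=[2, 2, 2, 2, 1, 1, 3, 2, 2, 3, 2], Z_3=22
gen 3: Z_3=22, draws=[5, 6, 6, 6, 5, 1, 6, 4, 6, 4, 6, 1, 5, 4, 1, 1, 3, 2, 3, 3, 1, 1], offspring=[1, 2, 2, 2, 1, 2, 2, 1, 2, 1, 2, 2, 1, 1, 2, 2, 3, 0, 3, 3, 2, 2], Z_4=39

no


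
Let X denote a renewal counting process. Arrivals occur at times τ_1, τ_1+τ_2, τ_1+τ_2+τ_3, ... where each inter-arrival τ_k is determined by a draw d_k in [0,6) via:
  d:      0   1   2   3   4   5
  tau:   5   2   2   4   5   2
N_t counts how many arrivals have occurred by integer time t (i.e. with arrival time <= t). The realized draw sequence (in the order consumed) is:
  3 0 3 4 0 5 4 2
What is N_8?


1

draw d_1=3: τ_1=4, arrival time A_1=4
draw d_2=0: τ_2=5, arrival time A_2=9
draw d_3=3: τ_3=4, arrival time A_3=13
draw d_4=4: τ_4=5, arrival time A_4=18
draw d_5=0: τ_5=5, arrival time A_5=23
draw d_6=5: τ_6=2, arrival time A_6=25
draw d_7=4: τ_7=5, arrival time A_7=30
draw d_8=2: τ_8=2, arrival time A_8=32
N_t over t=0..8: 0:0 1:0 2:0 3:0 4:1 5:1 6:1 7:1 8:1


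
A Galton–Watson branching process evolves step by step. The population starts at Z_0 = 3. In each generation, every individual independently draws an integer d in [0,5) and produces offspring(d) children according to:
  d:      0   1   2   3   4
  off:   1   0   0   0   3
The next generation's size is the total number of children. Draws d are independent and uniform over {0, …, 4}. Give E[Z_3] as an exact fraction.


Outcome values over d=0..4: [1, 0, 0, 0, 3]
Σy = 4, Σy² = 10, M = 5
μ = 4/5 = 4/5,  σ² = 10/5 − (4/5)² = 34/25
E[Z_0] = 3
E[Z_1] = 4/5·E[Z_0] = 12/5
E[Z_2] = 4/5·E[Z_1] = 48/25
E[Z_3] = 4/5·E[Z_2] = 192/125

192/125


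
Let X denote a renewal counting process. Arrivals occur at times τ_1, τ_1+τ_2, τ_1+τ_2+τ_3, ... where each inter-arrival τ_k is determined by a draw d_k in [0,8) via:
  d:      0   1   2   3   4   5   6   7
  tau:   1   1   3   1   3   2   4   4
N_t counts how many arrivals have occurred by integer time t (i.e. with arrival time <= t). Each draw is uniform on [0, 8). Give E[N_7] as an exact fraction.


5827299/2097152

Inter-arrival values over d=0..7: [1, 1, 3, 1, 3, 2, 4, 4]
Each d has probability 1/8, so the pmf of τ is: f(1) = 3/8, f(2) = 1/8, f(3) = 1/4, f(4) = 1/4
Renewal equation for m(n) = E[N_n]: condition on τ_1 = k (if k <= n, one arrival plus a fresh copy on the remaining n−k steps): m(n) = F(n) + Σ_{k<=n} f(k)·m(n−k), where F(n) = P(τ <= n) and m(0) = 0
m(1) = F(1) = 3/8
m(2) = F(2) + f(1)·m(1) = 1/2 + 3/8·3/8 = 41/64
m(3) = F(3) + f(1)·m(2) + f(2)·m(1) = 3/4 + 3/8·41/64 + 1/8·3/8 = 531/512
m(4) = F(4) + f(1)·m(3) + f(2)·m(2) + f(3)·m(1) = 1 + 3/8·531/512 + 1/8·41/64 + 1/4·3/8 = 6401/4096
m(5) = F(5) + f(1)·m(4) + f(2)·m(3) + f(3)·m(2) + f(4)·m(1) = 1 + 3/8·6401/4096 + 1/8·531/512 + 1/4·41/64 + 1/4·3/8 = 64539/32768
m(6) = F(6) + f(1)·m(5) + f(2)·m(4) + f(3)·m(3) + f(4)·m(2) = 1 + 3/8·64539/32768 + 1/8·6401/4096 + 1/4·531/512 + 1/4·41/64 = 616921/262144
m(7) = F(7) + f(1)·m(6) + f(2)·m(5) + f(3)·m(4) + f(4)·m(3) = 1 + 3/8·616921/262144 + 1/8·64539/32768 + 1/4·6401/4096 + 1/4·531/512 = 5827299/2097152
E[N_7] = m(7) = 5827299/2097152


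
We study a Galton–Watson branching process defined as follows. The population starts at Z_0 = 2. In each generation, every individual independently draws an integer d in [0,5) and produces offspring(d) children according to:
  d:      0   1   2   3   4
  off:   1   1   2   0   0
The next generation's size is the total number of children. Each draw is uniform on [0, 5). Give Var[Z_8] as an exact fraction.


149135228928/152587890625

Outcome values over d=0..4: [1, 1, 2, 0, 0]
Σy = 4, Σy² = 6, M = 5
μ = 4/5 = 4/5,  σ² = 6/5 − (4/5)² = 14/25
V_0 = 0, E_0 = 2
V_1 = 14/25·E_0 + (4/5)²·V_0 = 28/25;  E_1 = 8/5
V_2 = 14/25·E_1 + (4/5)²·V_1 = 1008/625;  E_2 = 32/25
V_3 = 14/25·E_2 + (4/5)²·V_2 = 27328/15625;  E_3 = 128/125
V_4 = 14/25·E_3 + (4/5)²·V_3 = 661248/390625;  E_4 = 512/625
V_5 = 14/25·E_4 + (4/5)²·V_4 = 15059968/9765625;  E_5 = 2048/3125
V_6 = 14/25·E_5 + (4/5)²·V_5 = 330559488/244140625;  E_6 = 8192/15625
V_7 = 14/25·E_6 + (4/5)²·V_6 = 7080951808/6103515625;  E_7 = 32768/78125
V_8 = 14/25·E_7 + (4/5)²·V_7 = 149135228928/152587890625;  E_8 = 131072/390625


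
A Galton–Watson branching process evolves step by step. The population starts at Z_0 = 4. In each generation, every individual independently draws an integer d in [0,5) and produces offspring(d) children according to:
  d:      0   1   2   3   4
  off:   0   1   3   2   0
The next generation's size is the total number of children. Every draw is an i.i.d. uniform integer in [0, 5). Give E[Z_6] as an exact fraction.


186624/15625

Outcome values over d=0..4: [0, 1, 3, 2, 0]
Σy = 6, Σy² = 14, M = 5
μ = 6/5 = 6/5,  σ² = 14/5 − (6/5)² = 34/25
E[Z_0] = 4
E[Z_1] = 6/5·E[Z_0] = 24/5
E[Z_2] = 6/5·E[Z_1] = 144/25
E[Z_3] = 6/5·E[Z_2] = 864/125
E[Z_4] = 6/5·E[Z_3] = 5184/625
E[Z_5] = 6/5·E[Z_4] = 31104/3125
E[Z_6] = 6/5·E[Z_5] = 186624/15625


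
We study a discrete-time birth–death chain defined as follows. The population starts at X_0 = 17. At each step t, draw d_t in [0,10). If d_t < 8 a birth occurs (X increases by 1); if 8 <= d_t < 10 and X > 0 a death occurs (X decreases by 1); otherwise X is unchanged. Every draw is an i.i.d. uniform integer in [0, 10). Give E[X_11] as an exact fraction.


118/5

X can drop by at most 1 per step and X_0 = 17 > T = 11, so X_t >= 17 − t >= 6 > 0 for every t <= 11: the floor at 0 (the 'and X > 0' condition) never binds. Hence X_11 = X_0 + Σ_{t<11} Y_t with i.i.d. increments Y_t = y(d_t) ∈ {+1, −1, 0}.
Outcome values over d=0..9: [1, 1, 1, 1, 1, 1, 1, 1, -1, -1]
Σy = 6, Σy² = 10, M = 10
μ = 6/10 = 3/5,  σ² = 10/10 − (3/5)² = 16/25
E[X_11] = 17 + 11·(3/5) = 118/5


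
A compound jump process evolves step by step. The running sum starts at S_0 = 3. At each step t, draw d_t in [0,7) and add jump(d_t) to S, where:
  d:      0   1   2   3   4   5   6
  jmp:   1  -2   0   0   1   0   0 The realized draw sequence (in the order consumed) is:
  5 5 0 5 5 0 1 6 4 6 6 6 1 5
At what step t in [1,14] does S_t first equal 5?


t=0: S=3, d=5, jump=0, S_1=3
t=1: S=3, d=5, jump=0, S_2=3
t=2: S=3, d=0, jump=1, S_3=4
t=3: S=4, d=5, jump=0, S_4=4
t=4: S=4, d=5, jump=0, S_5=4
t=5: S=4, d=0, jump=1, S_6=5
t=6: S=5, d=1, jump=-2, S_7=3
t=7: S=3, d=6, jump=0, S_8=3
t=8: S=3, d=4, jump=1, S_9=4
t=9: S=4, d=6, jump=0, S_10=4
t=10: S=4, d=6, jump=0, S_11=4
t=11: S=4, d=6, jump=0, S_12=4
t=12: S=4, d=1, jump=-2, S_13=2
t=13: S=2, d=5, jump=0, S_14=2

6


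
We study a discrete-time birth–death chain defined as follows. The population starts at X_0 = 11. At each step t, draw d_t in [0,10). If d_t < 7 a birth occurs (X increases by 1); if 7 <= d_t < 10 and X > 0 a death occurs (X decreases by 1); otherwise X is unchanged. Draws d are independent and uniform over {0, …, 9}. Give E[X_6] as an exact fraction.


67/5

X can drop by at most 1 per step and X_0 = 11 > T = 6, so X_t >= 11 − t >= 5 > 0 for every t <= 6: the floor at 0 (the 'and X > 0' condition) never binds. Hence X_6 = X_0 + Σ_{t<6} Y_t with i.i.d. increments Y_t = y(d_t) ∈ {+1, −1, 0}.
Outcome values over d=0..9: [1, 1, 1, 1, 1, 1, 1, -1, -1, -1]
Σy = 4, Σy² = 10, M = 10
μ = 4/10 = 2/5,  σ² = 10/10 − (2/5)² = 21/25
E[X_6] = 11 + 6·(2/5) = 67/5


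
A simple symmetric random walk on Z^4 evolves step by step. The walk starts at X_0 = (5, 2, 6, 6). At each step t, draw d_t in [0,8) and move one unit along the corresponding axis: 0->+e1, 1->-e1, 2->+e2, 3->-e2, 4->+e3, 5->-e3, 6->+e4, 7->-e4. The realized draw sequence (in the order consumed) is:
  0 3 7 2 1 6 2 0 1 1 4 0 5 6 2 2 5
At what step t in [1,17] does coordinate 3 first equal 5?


t=0: X=(5, 2, 6, 6), d=0 → +e1, X_1=(6, 2, 6, 6)
t=1: X=(6, 2, 6, 6), d=3 → -e2, X_2=(6, 1, 6, 6)
t=2: X=(6, 1, 6, 6), d=7 → -e4, X_3=(6, 1, 6, 5)
t=3: X=(6, 1, 6, 5), d=2 → +e2, X_4=(6, 2, 6, 5)
t=4: X=(6, 2, 6, 5), d=1 → -e1, X_5=(5, 2, 6, 5)
t=5: X=(5, 2, 6, 5), d=6 → +e4, X_6=(5, 2, 6, 6)
t=6: X=(5, 2, 6, 6), d=2 → +e2, X_7=(5, 3, 6, 6)
t=7: X=(5, 3, 6, 6), d=0 → +e1, X_8=(6, 3, 6, 6)
t=8: X=(6, 3, 6, 6), d=1 → -e1, X_9=(5, 3, 6, 6)
t=9: X=(5, 3, 6, 6), d=1 → -e1, X_10=(4, 3, 6, 6)
t=10: X=(4, 3, 6, 6), d=4 → +e3, X_11=(4, 3, 7, 6)
t=11: X=(4, 3, 7, 6), d=0 → +e1, X_12=(5, 3, 7, 6)
t=12: X=(5, 3, 7, 6), d=5 → -e3, X_13=(5, 3, 6, 6)
t=13: X=(5, 3, 6, 6), d=6 → +e4, X_14=(5, 3, 6, 7)
t=14: X=(5, 3, 6, 7), d=2 → +e2, X_15=(5, 4, 6, 7)
t=15: X=(5, 4, 6, 7), d=2 → +e2, X_16=(5, 5, 6, 7)
t=16: X=(5, 5, 6, 7), d=5 → -e3, X_17=(5, 5, 5, 7)

17


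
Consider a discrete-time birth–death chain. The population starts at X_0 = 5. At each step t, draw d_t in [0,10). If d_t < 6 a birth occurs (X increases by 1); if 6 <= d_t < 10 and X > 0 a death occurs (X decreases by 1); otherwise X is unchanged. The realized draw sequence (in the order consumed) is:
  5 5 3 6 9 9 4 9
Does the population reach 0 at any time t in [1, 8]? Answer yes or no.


t=0: X=5, d=5 → birth, X_1=6
t=1: X=6, d=5 → birth, X_2=7
t=2: X=7, d=3 → birth, X_3=8
t=3: X=8, d=6 → death, X_4=7
t=4: X=7, d=9 → death, X_5=6
t=5: X=6, d=9 → death, X_6=5
t=6: X=5, d=4 → birth, X_7=6
t=7: X=6, d=9 → death, X_8=5

no


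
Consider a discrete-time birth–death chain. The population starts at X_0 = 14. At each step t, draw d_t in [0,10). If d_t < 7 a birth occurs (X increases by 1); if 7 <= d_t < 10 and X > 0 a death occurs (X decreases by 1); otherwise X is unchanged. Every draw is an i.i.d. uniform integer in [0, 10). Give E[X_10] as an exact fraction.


18

X can drop by at most 1 per step and X_0 = 14 > T = 10, so X_t >= 14 − t >= 4 > 0 for every t <= 10: the floor at 0 (the 'and X > 0' condition) never binds. Hence X_10 = X_0 + Σ_{t<10} Y_t with i.i.d. increments Y_t = y(d_t) ∈ {+1, −1, 0}.
Outcome values over d=0..9: [1, 1, 1, 1, 1, 1, 1, -1, -1, -1]
Σy = 4, Σy² = 10, M = 10
μ = 4/10 = 2/5,  σ² = 10/10 − (2/5)² = 21/25
E[X_10] = 14 + 10·(2/5) = 18


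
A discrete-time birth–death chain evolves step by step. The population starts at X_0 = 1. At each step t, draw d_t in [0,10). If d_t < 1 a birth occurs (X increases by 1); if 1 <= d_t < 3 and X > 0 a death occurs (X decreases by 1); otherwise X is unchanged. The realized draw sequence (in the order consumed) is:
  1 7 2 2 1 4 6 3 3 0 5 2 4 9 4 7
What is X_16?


0

t=0: X=1, d=1 → death, X_1=0
t=1: X=0, d=7 → hold, X_2=0
t=2: X=0, d=2 → hold, X_3=0
t=3: X=0, d=2 → hold, X_4=0
t=4: X=0, d=1 → hold, X_5=0
t=5: X=0, d=4 → hold, X_6=0
t=6: X=0, d=6 → hold, X_7=0
t=7: X=0, d=3 → hold, X_8=0
t=8: X=0, d=3 → hold, X_9=0
t=9: X=0, d=0 → birth, X_10=1
t=10: X=1, d=5 → hold, X_11=1
t=11: X=1, d=2 → death, X_12=0
t=12: X=0, d=4 → hold, X_13=0
t=13: X=0, d=9 → hold, X_14=0
t=14: X=0, d=4 → hold, X_15=0
t=15: X=0, d=7 → hold, X_16=0


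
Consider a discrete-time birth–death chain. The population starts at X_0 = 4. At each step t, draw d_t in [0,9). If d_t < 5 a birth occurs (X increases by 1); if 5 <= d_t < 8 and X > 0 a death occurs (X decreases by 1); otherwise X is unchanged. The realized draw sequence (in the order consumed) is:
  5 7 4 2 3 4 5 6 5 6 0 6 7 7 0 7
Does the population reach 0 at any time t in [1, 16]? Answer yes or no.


yes

t=0: X=4, d=5 → death, X_1=3
t=1: X=3, d=7 → death, X_2=2
t=2: X=2, d=4 → birth, X_3=3
t=3: X=3, d=2 → birth, X_4=4
t=4: X=4, d=3 → birth, X_5=5
t=5: X=5, d=4 → birth, X_6=6
t=6: X=6, d=5 → death, X_7=5
t=7: X=5, d=6 → death, X_8=4
t=8: X=4, d=5 → death, X_9=3
t=9: X=3, d=6 → death, X_10=2
t=10: X=2, d=0 → birth, X_11=3
t=11: X=3, d=6 → death, X_12=2
t=12: X=2, d=7 → death, X_13=1
t=13: X=1, d=7 → death, X_14=0
t=14: X=0, d=0 → birth, X_15=1
t=15: X=1, d=7 → death, X_16=0


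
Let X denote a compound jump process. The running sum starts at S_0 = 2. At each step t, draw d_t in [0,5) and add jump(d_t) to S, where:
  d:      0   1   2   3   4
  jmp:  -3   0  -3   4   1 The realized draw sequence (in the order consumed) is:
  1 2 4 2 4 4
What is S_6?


-1

t=0: S=2, d=1, jump=0, S_1=2
t=1: S=2, d=2, jump=-3, S_2=-1
t=2: S=-1, d=4, jump=1, S_3=0
t=3: S=0, d=2, jump=-3, S_4=-3
t=4: S=-3, d=4, jump=1, S_5=-2
t=5: S=-2, d=4, jump=1, S_6=-1


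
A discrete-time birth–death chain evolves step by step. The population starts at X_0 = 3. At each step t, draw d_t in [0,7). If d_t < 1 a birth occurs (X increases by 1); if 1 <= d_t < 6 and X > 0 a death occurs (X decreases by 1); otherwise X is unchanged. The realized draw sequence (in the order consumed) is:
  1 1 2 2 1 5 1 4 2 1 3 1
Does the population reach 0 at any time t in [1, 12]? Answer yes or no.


t=0: X=3, d=1 → death, X_1=2
t=1: X=2, d=1 → death, X_2=1
t=2: X=1, d=2 → death, X_3=0
t=3: X=0, d=2 → hold, X_4=0
t=4: X=0, d=1 → hold, X_5=0
t=5: X=0, d=5 → hold, X_6=0
t=6: X=0, d=1 → hold, X_7=0
t=7: X=0, d=4 → hold, X_8=0
t=8: X=0, d=2 → hold, X_9=0
t=9: X=0, d=1 → hold, X_10=0
t=10: X=0, d=3 → hold, X_11=0
t=11: X=0, d=1 → hold, X_12=0

yes


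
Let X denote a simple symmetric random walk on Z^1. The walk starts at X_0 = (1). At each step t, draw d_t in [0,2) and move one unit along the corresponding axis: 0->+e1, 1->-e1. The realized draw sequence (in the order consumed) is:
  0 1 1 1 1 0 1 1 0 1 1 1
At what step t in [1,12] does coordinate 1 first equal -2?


5

t=0: X=(1), d=0 → +e1, X_1=(2)
t=1: X=(2), d=1 → -e1, X_2=(1)
t=2: X=(1), d=1 → -e1, X_3=(0)
t=3: X=(0), d=1 → -e1, X_4=(-1)
t=4: X=(-1), d=1 → -e1, X_5=(-2)
t=5: X=(-2), d=0 → +e1, X_6=(-1)
t=6: X=(-1), d=1 → -e1, X_7=(-2)
t=7: X=(-2), d=1 → -e1, X_8=(-3)
t=8: X=(-3), d=0 → +e1, X_9=(-2)
t=9: X=(-2), d=1 → -e1, X_10=(-3)
t=10: X=(-3), d=1 → -e1, X_11=(-4)
t=11: X=(-4), d=1 → -e1, X_12=(-5)


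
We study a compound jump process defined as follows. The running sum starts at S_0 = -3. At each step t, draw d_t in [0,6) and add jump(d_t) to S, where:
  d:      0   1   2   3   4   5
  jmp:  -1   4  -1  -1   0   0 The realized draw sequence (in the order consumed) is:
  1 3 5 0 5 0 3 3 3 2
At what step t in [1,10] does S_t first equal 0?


t=0: S=-3, d=1, jump=4, S_1=1
t=1: S=1, d=3, jump=-1, S_2=0
t=2: S=0, d=5, jump=0, S_3=0
t=3: S=0, d=0, jump=-1, S_4=-1
t=4: S=-1, d=5, jump=0, S_5=-1
t=5: S=-1, d=0, jump=-1, S_6=-2
t=6: S=-2, d=3, jump=-1, S_7=-3
t=7: S=-3, d=3, jump=-1, S_8=-4
t=8: S=-4, d=3, jump=-1, S_9=-5
t=9: S=-5, d=2, jump=-1, S_10=-6

2


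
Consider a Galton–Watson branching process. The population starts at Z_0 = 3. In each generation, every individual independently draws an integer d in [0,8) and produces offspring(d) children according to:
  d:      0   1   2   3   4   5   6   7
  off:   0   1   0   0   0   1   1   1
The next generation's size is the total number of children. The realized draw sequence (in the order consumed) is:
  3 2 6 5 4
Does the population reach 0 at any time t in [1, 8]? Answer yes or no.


yes

gen 0: Z_0=3, draws=[3, 2, 6], offspring=[0, 0, 1], Z_1=1
gen 1: Z_1=1, draws=[5], offspring=[1], Z_2=1
gen 2: Z_2=1, draws=[4], offspring=[0], Z_3=0
gen 3: Z_3=0, draws=[], offspring=[], Z_4=0
gen 4: Z_4=0, draws=[], offspring=[], Z_5=0
gen 5: Z_5=0, draws=[], offspring=[], Z_6=0
gen 6: Z_6=0, draws=[], offspring=[], Z_7=0
gen 7: Z_7=0, draws=[], offspring=[], Z_8=0


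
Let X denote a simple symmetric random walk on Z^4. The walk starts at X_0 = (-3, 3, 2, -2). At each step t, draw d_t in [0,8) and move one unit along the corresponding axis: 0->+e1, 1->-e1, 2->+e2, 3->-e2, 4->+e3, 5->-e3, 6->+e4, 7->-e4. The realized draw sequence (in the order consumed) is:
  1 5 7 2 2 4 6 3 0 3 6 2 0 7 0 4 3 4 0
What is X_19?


t=0: X=(-3, 3, 2, -2), d=1 → -e1, X_1=(-4, 3, 2, -2)
t=1: X=(-4, 3, 2, -2), d=5 → -e3, X_2=(-4, 3, 1, -2)
t=2: X=(-4, 3, 1, -2), d=7 → -e4, X_3=(-4, 3, 1, -3)
t=3: X=(-4, 3, 1, -3), d=2 → +e2, X_4=(-4, 4, 1, -3)
t=4: X=(-4, 4, 1, -3), d=2 → +e2, X_5=(-4, 5, 1, -3)
t=5: X=(-4, 5, 1, -3), d=4 → +e3, X_6=(-4, 5, 2, -3)
t=6: X=(-4, 5, 2, -3), d=6 → +e4, X_7=(-4, 5, 2, -2)
t=7: X=(-4, 5, 2, -2), d=3 → -e2, X_8=(-4, 4, 2, -2)
t=8: X=(-4, 4, 2, -2), d=0 → +e1, X_9=(-3, 4, 2, -2)
t=9: X=(-3, 4, 2, -2), d=3 → -e2, X_10=(-3, 3, 2, -2)
t=10: X=(-3, 3, 2, -2), d=6 → +e4, X_11=(-3, 3, 2, -1)
t=11: X=(-3, 3, 2, -1), d=2 → +e2, X_12=(-3, 4, 2, -1)
t=12: X=(-3, 4, 2, -1), d=0 → +e1, X_13=(-2, 4, 2, -1)
t=13: X=(-2, 4, 2, -1), d=7 → -e4, X_14=(-2, 4, 2, -2)
t=14: X=(-2, 4, 2, -2), d=0 → +e1, X_15=(-1, 4, 2, -2)
t=15: X=(-1, 4, 2, -2), d=4 → +e3, X_16=(-1, 4, 3, -2)
t=16: X=(-1, 4, 3, -2), d=3 → -e2, X_17=(-1, 3, 3, -2)
t=17: X=(-1, 3, 3, -2), d=4 → +e3, X_18=(-1, 3, 4, -2)
t=18: X=(-1, 3, 4, -2), d=0 → +e1, X_19=(0, 3, 4, -2)

(0, 3, 4, -2)


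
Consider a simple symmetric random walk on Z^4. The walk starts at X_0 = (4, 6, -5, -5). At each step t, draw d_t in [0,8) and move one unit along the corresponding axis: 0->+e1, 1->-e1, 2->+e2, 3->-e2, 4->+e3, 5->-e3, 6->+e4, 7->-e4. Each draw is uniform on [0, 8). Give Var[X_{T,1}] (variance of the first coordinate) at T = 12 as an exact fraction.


3

Outcome values over d=0..7: [1, -1, 0, 0, 0, 0, 0, 0]
Σy = 0, Σy² = 2, M = 8
μ = 0/8 = 0,  σ² = 2/8 − (0)² = 1/4
Independent increments: Var[X_12] = 12·σ² = 12·(1/4) = 3


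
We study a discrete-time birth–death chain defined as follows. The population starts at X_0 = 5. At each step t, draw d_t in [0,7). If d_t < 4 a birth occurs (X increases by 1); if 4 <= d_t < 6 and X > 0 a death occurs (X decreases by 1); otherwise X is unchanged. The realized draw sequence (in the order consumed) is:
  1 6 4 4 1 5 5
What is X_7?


3

t=0: X=5, d=1 → birth, X_1=6
t=1: X=6, d=6 → hold, X_2=6
t=2: X=6, d=4 → death, X_3=5
t=3: X=5, d=4 → death, X_4=4
t=4: X=4, d=1 → birth, X_5=5
t=5: X=5, d=5 → death, X_6=4
t=6: X=4, d=5 → death, X_7=3


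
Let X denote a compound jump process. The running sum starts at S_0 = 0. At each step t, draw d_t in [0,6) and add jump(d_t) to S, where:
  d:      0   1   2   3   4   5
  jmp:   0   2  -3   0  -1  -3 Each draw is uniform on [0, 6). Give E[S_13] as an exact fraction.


Outcome values over d=0..5: [0, 2, -3, 0, -1, -3]
Σy = -5, Σy² = 23, M = 6
μ = -5/6 = -5/6,  σ² = 23/6 − (-5/6)² = 113/36
E[S_13] = 0 + 13·(-5/6) = -65/6

-65/6


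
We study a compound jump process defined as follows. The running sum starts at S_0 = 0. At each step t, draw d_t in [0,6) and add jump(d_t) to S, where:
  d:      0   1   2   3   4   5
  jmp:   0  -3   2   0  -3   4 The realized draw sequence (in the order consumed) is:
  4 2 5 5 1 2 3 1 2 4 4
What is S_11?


t=0: S=0, d=4, jump=-3, S_1=-3
t=1: S=-3, d=2, jump=2, S_2=-1
t=2: S=-1, d=5, jump=4, S_3=3
t=3: S=3, d=5, jump=4, S_4=7
t=4: S=7, d=1, jump=-3, S_5=4
t=5: S=4, d=2, jump=2, S_6=6
t=6: S=6, d=3, jump=0, S_7=6
t=7: S=6, d=1, jump=-3, S_8=3
t=8: S=3, d=2, jump=2, S_9=5
t=9: S=5, d=4, jump=-3, S_10=2
t=10: S=2, d=4, jump=-3, S_11=-1

-1


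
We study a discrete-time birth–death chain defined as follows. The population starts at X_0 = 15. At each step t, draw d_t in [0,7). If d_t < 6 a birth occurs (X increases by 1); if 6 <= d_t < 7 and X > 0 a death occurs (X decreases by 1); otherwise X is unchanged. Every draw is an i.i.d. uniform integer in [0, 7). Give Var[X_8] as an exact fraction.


192/49

X can drop by at most 1 per step and X_0 = 15 > T = 8, so X_t >= 15 − t >= 7 > 0 for every t <= 8: the floor at 0 (the 'and X > 0' condition) never binds. Hence X_8 = X_0 + Σ_{t<8} Y_t with i.i.d. increments Y_t = y(d_t) ∈ {+1, −1, 0}.
Outcome values over d=0..6: [1, 1, 1, 1, 1, 1, -1]
Σy = 5, Σy² = 7, M = 7
μ = 5/7 = 5/7,  σ² = 7/7 − (5/7)² = 24/49
Independent increments: Var[X_8] = 8·σ² = 8·(24/49) = 192/49


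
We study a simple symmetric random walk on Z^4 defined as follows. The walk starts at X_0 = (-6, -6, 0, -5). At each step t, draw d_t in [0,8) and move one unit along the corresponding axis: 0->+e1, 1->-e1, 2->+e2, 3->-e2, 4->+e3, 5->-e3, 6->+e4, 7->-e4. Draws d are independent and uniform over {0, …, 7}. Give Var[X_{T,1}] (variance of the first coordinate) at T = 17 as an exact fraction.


17/4

Outcome values over d=0..7: [1, -1, 0, 0, 0, 0, 0, 0]
Σy = 0, Σy² = 2, M = 8
μ = 0/8 = 0,  σ² = 2/8 − (0)² = 1/4
Independent increments: Var[X_17] = 17·σ² = 17·(1/4) = 17/4


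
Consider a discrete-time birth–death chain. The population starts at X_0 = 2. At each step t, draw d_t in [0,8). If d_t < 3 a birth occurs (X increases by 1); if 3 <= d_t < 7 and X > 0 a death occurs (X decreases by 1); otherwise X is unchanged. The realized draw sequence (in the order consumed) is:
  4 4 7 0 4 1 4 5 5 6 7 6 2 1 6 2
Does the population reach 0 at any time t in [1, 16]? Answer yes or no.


t=0: X=2, d=4 → death, X_1=1
t=1: X=1, d=4 → death, X_2=0
t=2: X=0, d=7 → hold, X_3=0
t=3: X=0, d=0 → birth, X_4=1
t=4: X=1, d=4 → death, X_5=0
t=5: X=0, d=1 → birth, X_6=1
t=6: X=1, d=4 → death, X_7=0
t=7: X=0, d=5 → hold, X_8=0
t=8: X=0, d=5 → hold, X_9=0
t=9: X=0, d=6 → hold, X_10=0
t=10: X=0, d=7 → hold, X_11=0
t=11: X=0, d=6 → hold, X_12=0
t=12: X=0, d=2 → birth, X_13=1
t=13: X=1, d=1 → birth, X_14=2
t=14: X=2, d=6 → death, X_15=1
t=15: X=1, d=2 → birth, X_16=2

yes


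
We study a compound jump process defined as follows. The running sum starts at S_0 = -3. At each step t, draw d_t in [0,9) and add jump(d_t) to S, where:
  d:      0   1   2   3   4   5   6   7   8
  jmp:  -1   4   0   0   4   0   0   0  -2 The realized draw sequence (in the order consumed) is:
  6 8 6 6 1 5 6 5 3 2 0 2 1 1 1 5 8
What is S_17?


8

t=0: S=-3, d=6, jump=0, S_1=-3
t=1: S=-3, d=8, jump=-2, S_2=-5
t=2: S=-5, d=6, jump=0, S_3=-5
t=3: S=-5, d=6, jump=0, S_4=-5
t=4: S=-5, d=1, jump=4, S_5=-1
t=5: S=-1, d=5, jump=0, S_6=-1
t=6: S=-1, d=6, jump=0, S_7=-1
t=7: S=-1, d=5, jump=0, S_8=-1
t=8: S=-1, d=3, jump=0, S_9=-1
t=9: S=-1, d=2, jump=0, S_10=-1
t=10: S=-1, d=0, jump=-1, S_11=-2
t=11: S=-2, d=2, jump=0, S_12=-2
t=12: S=-2, d=1, jump=4, S_13=2
t=13: S=2, d=1, jump=4, S_14=6
t=14: S=6, d=1, jump=4, S_15=10
t=15: S=10, d=5, jump=0, S_16=10
t=16: S=10, d=8, jump=-2, S_17=8


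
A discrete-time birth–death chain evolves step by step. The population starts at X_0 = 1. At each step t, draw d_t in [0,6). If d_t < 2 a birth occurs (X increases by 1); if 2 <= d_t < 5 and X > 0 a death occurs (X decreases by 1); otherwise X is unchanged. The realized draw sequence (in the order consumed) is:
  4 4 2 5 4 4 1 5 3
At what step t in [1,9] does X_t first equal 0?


t=0: X=1, d=4 → death, X_1=0
t=1: X=0, d=4 → hold, X_2=0
t=2: X=0, d=2 → hold, X_3=0
t=3: X=0, d=5 → hold, X_4=0
t=4: X=0, d=4 → hold, X_5=0
t=5: X=0, d=4 → hold, X_6=0
t=6: X=0, d=1 → birth, X_7=1
t=7: X=1, d=5 → hold, X_8=1
t=8: X=1, d=3 → death, X_9=0

1


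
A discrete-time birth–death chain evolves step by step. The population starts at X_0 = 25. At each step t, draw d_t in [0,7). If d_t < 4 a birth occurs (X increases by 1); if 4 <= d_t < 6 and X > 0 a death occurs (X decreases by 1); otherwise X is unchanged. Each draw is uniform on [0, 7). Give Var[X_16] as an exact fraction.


X can drop by at most 1 per step and X_0 = 25 > T = 16, so X_t >= 25 − t >= 9 > 0 for every t <= 16: the floor at 0 (the 'and X > 0' condition) never binds. Hence X_16 = X_0 + Σ_{t<16} Y_t with i.i.d. increments Y_t = y(d_t) ∈ {+1, −1, 0}.
Outcome values over d=0..6: [1, 1, 1, 1, -1, -1, 0]
Σy = 2, Σy² = 6, M = 7
μ = 2/7 = 2/7,  σ² = 6/7 − (2/7)² = 38/49
Independent increments: Var[X_16] = 16·σ² = 16·(38/49) = 608/49

608/49


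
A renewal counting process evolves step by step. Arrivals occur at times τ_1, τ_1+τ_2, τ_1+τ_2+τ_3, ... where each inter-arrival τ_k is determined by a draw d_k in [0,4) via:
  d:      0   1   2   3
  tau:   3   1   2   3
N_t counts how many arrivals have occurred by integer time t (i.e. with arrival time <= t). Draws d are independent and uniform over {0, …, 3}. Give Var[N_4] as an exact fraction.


25311/65536

Inter-arrival values over d=0..3: [3, 1, 2, 3]
Each d has probability 1/4, so the pmf of τ is: f(1) = 1/4, f(2) = 1/4, f(3) = 1/2
Let p_n(j) = P(N_n = j), with p_0 = [1]. Condition on τ_1: p_n(0) = P(τ > n), and for j >= 1, p_n(j) = Σ_{k<=n} f(k)·p_{n−k}(j−1)
p_1 = [3/4, 1/4]  (j = 0..1)
p_2 = [1/2, 7/16, 1/16]  (j = 0..2)
p_3 = [0, 13/16, 11/64, 1/64]  (j = 0..3)
p_4 = [0, 1/2, 7/16, 15/256, 1/256]  (j = 0..4)
E[N_4] = Σ j·p_4(j) = 401/256;  E[N_4²] = Σ j²·p_4(j) = 727/256
Var[N_4] = 727/256 − (401/256)² = 25311/65536


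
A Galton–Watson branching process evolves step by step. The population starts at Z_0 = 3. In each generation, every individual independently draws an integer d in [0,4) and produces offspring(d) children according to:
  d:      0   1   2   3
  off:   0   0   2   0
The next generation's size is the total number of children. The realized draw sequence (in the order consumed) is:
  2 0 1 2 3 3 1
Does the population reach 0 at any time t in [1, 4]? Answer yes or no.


gen 0: Z_0=3, draws=[2, 0, 1], offspring=[2, 0, 0], Z_1=2
gen 1: Z_1=2, draws=[2, 3], offspring=[2, 0], Z_2=2
gen 2: Z_2=2, draws=[3, 1], offspring=[0, 0], Z_3=0
gen 3: Z_3=0, draws=[], offspring=[], Z_4=0

yes


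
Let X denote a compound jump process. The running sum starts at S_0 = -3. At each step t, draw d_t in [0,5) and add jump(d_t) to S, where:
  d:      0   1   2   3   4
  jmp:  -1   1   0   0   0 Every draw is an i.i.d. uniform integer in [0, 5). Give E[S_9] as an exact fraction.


-3

Outcome values over d=0..4: [-1, 1, 0, 0, 0]
Σy = 0, Σy² = 2, M = 5
μ = 0/5 = 0,  σ² = 2/5 − (0)² = 2/5
E[S_9] = -3 + 9·(0) = -3
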